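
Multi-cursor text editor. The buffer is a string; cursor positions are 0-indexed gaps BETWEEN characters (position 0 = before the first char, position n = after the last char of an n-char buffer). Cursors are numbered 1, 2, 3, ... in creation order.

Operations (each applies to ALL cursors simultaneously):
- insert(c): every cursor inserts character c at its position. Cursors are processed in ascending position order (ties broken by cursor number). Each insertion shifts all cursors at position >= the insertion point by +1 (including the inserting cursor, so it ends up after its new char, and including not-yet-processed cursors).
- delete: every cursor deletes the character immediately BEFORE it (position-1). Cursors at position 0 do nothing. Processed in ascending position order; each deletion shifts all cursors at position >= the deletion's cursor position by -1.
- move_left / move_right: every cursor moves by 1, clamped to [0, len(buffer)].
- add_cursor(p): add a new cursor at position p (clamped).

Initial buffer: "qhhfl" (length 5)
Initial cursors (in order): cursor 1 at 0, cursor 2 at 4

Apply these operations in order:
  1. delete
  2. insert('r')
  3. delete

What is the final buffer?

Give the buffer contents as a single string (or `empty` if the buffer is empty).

Answer: qhhl

Derivation:
After op 1 (delete): buffer="qhhl" (len 4), cursors c1@0 c2@3, authorship ....
After op 2 (insert('r')): buffer="rqhhrl" (len 6), cursors c1@1 c2@5, authorship 1...2.
After op 3 (delete): buffer="qhhl" (len 4), cursors c1@0 c2@3, authorship ....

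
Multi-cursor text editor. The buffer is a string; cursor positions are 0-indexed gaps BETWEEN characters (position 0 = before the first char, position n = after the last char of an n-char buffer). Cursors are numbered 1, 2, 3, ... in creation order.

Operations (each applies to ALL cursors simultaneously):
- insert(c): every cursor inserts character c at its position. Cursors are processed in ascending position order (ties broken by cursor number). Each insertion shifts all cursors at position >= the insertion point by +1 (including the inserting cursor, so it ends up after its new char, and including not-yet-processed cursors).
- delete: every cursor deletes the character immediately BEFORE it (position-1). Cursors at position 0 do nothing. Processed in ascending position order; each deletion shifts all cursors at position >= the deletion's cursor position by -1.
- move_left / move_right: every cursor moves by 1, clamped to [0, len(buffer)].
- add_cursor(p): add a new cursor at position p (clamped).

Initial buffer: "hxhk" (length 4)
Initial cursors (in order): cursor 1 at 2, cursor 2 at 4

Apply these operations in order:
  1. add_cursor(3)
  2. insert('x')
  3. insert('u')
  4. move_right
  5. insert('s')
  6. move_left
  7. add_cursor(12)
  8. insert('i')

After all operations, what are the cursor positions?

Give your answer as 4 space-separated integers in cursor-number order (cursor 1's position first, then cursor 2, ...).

Answer: 6 16 11 16

Derivation:
After op 1 (add_cursor(3)): buffer="hxhk" (len 4), cursors c1@2 c3@3 c2@4, authorship ....
After op 2 (insert('x')): buffer="hxxhxkx" (len 7), cursors c1@3 c3@5 c2@7, authorship ..1.3.2
After op 3 (insert('u')): buffer="hxxuhxukxu" (len 10), cursors c1@4 c3@7 c2@10, authorship ..11.33.22
After op 4 (move_right): buffer="hxxuhxukxu" (len 10), cursors c1@5 c3@8 c2@10, authorship ..11.33.22
After op 5 (insert('s')): buffer="hxxuhsxuksxus" (len 13), cursors c1@6 c3@10 c2@13, authorship ..11.133.3222
After op 6 (move_left): buffer="hxxuhsxuksxus" (len 13), cursors c1@5 c3@9 c2@12, authorship ..11.133.3222
After op 7 (add_cursor(12)): buffer="hxxuhsxuksxus" (len 13), cursors c1@5 c3@9 c2@12 c4@12, authorship ..11.133.3222
After op 8 (insert('i')): buffer="hxxuhisxukisxuiis" (len 17), cursors c1@6 c3@11 c2@16 c4@16, authorship ..11.1133.3322242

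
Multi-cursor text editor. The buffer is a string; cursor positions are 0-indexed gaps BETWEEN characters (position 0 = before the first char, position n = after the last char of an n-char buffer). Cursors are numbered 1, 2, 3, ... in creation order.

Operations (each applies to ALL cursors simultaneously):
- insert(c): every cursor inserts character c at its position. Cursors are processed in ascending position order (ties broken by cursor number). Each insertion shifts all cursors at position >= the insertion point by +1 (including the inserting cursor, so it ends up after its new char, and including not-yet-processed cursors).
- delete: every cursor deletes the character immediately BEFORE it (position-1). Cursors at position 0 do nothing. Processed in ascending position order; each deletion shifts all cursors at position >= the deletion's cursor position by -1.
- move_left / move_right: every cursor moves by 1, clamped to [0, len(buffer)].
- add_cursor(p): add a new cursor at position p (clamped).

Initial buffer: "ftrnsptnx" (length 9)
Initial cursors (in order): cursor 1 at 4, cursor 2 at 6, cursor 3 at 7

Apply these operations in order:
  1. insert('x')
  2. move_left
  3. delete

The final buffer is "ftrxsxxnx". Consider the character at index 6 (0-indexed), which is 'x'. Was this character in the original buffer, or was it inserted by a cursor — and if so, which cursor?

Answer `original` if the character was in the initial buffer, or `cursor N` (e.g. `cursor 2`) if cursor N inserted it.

Answer: cursor 3

Derivation:
After op 1 (insert('x')): buffer="ftrnxspxtxnx" (len 12), cursors c1@5 c2@8 c3@10, authorship ....1..2.3..
After op 2 (move_left): buffer="ftrnxspxtxnx" (len 12), cursors c1@4 c2@7 c3@9, authorship ....1..2.3..
After op 3 (delete): buffer="ftrxsxxnx" (len 9), cursors c1@3 c2@5 c3@6, authorship ...1.23..
Authorship (.=original, N=cursor N): . . . 1 . 2 3 . .
Index 6: author = 3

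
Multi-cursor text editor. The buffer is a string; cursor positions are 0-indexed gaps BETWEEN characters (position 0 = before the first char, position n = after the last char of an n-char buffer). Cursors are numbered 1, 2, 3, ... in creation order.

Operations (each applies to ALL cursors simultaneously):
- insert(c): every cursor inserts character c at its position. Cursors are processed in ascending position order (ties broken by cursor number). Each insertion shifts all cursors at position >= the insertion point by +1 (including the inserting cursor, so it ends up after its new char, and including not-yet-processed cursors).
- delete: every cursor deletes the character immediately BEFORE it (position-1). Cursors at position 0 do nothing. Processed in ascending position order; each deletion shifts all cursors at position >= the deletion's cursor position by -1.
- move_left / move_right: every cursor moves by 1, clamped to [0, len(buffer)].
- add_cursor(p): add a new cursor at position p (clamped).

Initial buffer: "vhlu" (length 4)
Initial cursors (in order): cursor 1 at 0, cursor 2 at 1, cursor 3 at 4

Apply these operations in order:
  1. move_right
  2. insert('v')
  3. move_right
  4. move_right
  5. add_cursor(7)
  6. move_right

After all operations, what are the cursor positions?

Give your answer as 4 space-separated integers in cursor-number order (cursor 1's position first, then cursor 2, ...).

After op 1 (move_right): buffer="vhlu" (len 4), cursors c1@1 c2@2 c3@4, authorship ....
After op 2 (insert('v')): buffer="vvhvluv" (len 7), cursors c1@2 c2@4 c3@7, authorship .1.2..3
After op 3 (move_right): buffer="vvhvluv" (len 7), cursors c1@3 c2@5 c3@7, authorship .1.2..3
After op 4 (move_right): buffer="vvhvluv" (len 7), cursors c1@4 c2@6 c3@7, authorship .1.2..3
After op 5 (add_cursor(7)): buffer="vvhvluv" (len 7), cursors c1@4 c2@6 c3@7 c4@7, authorship .1.2..3
After op 6 (move_right): buffer="vvhvluv" (len 7), cursors c1@5 c2@7 c3@7 c4@7, authorship .1.2..3

Answer: 5 7 7 7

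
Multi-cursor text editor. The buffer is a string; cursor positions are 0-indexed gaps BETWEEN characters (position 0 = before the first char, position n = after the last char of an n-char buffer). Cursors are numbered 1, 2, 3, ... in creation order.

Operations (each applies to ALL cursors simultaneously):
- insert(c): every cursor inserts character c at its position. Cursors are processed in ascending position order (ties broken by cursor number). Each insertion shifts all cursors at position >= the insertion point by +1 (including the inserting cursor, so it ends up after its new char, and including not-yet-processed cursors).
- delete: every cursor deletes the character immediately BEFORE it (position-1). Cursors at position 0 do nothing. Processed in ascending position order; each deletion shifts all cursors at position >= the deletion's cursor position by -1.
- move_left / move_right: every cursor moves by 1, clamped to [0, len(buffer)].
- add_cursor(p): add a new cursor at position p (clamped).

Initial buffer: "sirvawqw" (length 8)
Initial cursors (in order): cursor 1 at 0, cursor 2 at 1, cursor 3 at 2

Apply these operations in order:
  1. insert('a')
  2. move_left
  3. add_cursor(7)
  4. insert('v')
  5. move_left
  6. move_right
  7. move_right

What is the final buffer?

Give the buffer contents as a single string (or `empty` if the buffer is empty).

After op 1 (insert('a')): buffer="asaiarvawqw" (len 11), cursors c1@1 c2@3 c3@5, authorship 1.2.3......
After op 2 (move_left): buffer="asaiarvawqw" (len 11), cursors c1@0 c2@2 c3@4, authorship 1.2.3......
After op 3 (add_cursor(7)): buffer="asaiarvawqw" (len 11), cursors c1@0 c2@2 c3@4 c4@7, authorship 1.2.3......
After op 4 (insert('v')): buffer="vasvaivarvvawqw" (len 15), cursors c1@1 c2@4 c3@7 c4@11, authorship 11.22.33..4....
After op 5 (move_left): buffer="vasvaivarvvawqw" (len 15), cursors c1@0 c2@3 c3@6 c4@10, authorship 11.22.33..4....
After op 6 (move_right): buffer="vasvaivarvvawqw" (len 15), cursors c1@1 c2@4 c3@7 c4@11, authorship 11.22.33..4....
After op 7 (move_right): buffer="vasvaivarvvawqw" (len 15), cursors c1@2 c2@5 c3@8 c4@12, authorship 11.22.33..4....

Answer: vasvaivarvvawqw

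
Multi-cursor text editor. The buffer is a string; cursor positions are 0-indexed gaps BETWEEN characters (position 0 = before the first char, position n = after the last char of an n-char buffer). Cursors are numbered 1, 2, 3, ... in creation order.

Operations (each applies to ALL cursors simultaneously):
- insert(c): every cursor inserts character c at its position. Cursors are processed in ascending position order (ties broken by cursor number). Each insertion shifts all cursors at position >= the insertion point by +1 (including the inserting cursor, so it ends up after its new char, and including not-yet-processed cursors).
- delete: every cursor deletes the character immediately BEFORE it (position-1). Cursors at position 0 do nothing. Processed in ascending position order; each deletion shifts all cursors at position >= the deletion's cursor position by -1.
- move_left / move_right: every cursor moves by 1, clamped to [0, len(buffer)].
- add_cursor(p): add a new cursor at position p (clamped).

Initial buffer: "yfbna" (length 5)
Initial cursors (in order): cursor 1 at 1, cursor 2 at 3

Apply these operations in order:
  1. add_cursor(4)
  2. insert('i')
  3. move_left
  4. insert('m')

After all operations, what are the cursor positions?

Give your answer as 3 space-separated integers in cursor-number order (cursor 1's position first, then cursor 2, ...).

Answer: 2 6 9

Derivation:
After op 1 (add_cursor(4)): buffer="yfbna" (len 5), cursors c1@1 c2@3 c3@4, authorship .....
After op 2 (insert('i')): buffer="yifbinia" (len 8), cursors c1@2 c2@5 c3@7, authorship .1..2.3.
After op 3 (move_left): buffer="yifbinia" (len 8), cursors c1@1 c2@4 c3@6, authorship .1..2.3.
After op 4 (insert('m')): buffer="ymifbminmia" (len 11), cursors c1@2 c2@6 c3@9, authorship .11..22.33.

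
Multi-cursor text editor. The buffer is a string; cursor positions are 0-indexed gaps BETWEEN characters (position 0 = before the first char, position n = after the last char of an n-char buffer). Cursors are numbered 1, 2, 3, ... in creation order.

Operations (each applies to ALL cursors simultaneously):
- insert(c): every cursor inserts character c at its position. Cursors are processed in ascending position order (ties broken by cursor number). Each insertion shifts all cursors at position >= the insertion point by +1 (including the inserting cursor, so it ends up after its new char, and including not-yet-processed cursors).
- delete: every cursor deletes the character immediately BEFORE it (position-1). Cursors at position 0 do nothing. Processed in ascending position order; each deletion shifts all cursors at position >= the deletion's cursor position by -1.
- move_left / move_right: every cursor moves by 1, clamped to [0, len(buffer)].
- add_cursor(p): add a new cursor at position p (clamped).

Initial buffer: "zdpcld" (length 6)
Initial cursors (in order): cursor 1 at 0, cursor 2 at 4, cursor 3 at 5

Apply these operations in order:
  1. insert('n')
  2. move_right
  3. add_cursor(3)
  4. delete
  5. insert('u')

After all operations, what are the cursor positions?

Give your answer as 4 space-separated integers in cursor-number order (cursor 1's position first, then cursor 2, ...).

After op 1 (insert('n')): buffer="nzdpcnlnd" (len 9), cursors c1@1 c2@6 c3@8, authorship 1....2.3.
After op 2 (move_right): buffer="nzdpcnlnd" (len 9), cursors c1@2 c2@7 c3@9, authorship 1....2.3.
After op 3 (add_cursor(3)): buffer="nzdpcnlnd" (len 9), cursors c1@2 c4@3 c2@7 c3@9, authorship 1....2.3.
After op 4 (delete): buffer="npcnn" (len 5), cursors c1@1 c4@1 c2@4 c3@5, authorship 1..23
After op 5 (insert('u')): buffer="nuupcnunu" (len 9), cursors c1@3 c4@3 c2@7 c3@9, authorship 114..2233

Answer: 3 7 9 3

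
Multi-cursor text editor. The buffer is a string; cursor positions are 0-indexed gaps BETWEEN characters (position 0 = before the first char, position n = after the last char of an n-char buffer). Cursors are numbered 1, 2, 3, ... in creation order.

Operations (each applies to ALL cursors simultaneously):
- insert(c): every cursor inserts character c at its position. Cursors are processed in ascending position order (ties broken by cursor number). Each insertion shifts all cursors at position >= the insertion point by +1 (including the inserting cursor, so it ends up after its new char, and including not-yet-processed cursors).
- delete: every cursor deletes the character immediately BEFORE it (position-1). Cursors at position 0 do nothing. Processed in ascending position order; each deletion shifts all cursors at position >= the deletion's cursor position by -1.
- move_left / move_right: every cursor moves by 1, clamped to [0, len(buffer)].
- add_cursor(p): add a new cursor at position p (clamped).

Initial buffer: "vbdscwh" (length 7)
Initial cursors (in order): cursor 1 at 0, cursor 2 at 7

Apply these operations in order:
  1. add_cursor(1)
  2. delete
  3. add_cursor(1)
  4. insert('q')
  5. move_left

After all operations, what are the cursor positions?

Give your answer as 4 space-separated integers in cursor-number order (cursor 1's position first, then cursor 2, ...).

After op 1 (add_cursor(1)): buffer="vbdscwh" (len 7), cursors c1@0 c3@1 c2@7, authorship .......
After op 2 (delete): buffer="bdscw" (len 5), cursors c1@0 c3@0 c2@5, authorship .....
After op 3 (add_cursor(1)): buffer="bdscw" (len 5), cursors c1@0 c3@0 c4@1 c2@5, authorship .....
After op 4 (insert('q')): buffer="qqbqdscwq" (len 9), cursors c1@2 c3@2 c4@4 c2@9, authorship 13.4....2
After op 5 (move_left): buffer="qqbqdscwq" (len 9), cursors c1@1 c3@1 c4@3 c2@8, authorship 13.4....2

Answer: 1 8 1 3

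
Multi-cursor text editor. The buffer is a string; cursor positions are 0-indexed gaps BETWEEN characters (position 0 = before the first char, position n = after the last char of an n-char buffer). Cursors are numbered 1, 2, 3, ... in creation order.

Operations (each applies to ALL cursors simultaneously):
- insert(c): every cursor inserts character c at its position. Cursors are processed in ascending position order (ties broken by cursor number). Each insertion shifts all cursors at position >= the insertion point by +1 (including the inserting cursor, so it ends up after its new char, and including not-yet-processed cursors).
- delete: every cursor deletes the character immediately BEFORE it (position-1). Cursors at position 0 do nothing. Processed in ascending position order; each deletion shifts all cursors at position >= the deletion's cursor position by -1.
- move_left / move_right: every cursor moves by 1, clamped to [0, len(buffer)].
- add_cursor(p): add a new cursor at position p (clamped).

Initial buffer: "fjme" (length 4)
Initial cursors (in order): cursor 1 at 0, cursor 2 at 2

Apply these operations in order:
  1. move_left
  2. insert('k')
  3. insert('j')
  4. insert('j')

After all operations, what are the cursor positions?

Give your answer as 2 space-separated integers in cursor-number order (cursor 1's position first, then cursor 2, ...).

After op 1 (move_left): buffer="fjme" (len 4), cursors c1@0 c2@1, authorship ....
After op 2 (insert('k')): buffer="kfkjme" (len 6), cursors c1@1 c2@3, authorship 1.2...
After op 3 (insert('j')): buffer="kjfkjjme" (len 8), cursors c1@2 c2@5, authorship 11.22...
After op 4 (insert('j')): buffer="kjjfkjjjme" (len 10), cursors c1@3 c2@7, authorship 111.222...

Answer: 3 7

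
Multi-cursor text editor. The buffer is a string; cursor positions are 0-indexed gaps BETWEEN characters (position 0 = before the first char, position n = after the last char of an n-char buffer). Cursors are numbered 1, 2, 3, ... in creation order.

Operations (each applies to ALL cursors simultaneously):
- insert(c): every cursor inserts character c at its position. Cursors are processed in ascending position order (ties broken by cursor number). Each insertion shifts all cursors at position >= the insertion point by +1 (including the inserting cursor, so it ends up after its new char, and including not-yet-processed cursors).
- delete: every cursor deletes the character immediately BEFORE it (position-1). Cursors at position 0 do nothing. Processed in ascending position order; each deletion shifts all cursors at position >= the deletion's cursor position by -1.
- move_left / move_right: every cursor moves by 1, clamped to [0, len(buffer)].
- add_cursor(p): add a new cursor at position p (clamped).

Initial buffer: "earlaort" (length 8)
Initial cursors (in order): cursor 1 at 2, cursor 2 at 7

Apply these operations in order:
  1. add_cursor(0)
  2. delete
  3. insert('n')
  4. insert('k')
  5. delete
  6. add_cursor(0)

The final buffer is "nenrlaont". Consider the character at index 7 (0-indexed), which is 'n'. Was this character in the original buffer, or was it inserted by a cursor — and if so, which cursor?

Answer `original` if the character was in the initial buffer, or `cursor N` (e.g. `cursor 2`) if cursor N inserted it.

Answer: cursor 2

Derivation:
After op 1 (add_cursor(0)): buffer="earlaort" (len 8), cursors c3@0 c1@2 c2@7, authorship ........
After op 2 (delete): buffer="erlaot" (len 6), cursors c3@0 c1@1 c2@5, authorship ......
After op 3 (insert('n')): buffer="nenrlaont" (len 9), cursors c3@1 c1@3 c2@8, authorship 3.1....2.
After op 4 (insert('k')): buffer="nkenkrlaonkt" (len 12), cursors c3@2 c1@5 c2@11, authorship 33.11....22.
After op 5 (delete): buffer="nenrlaont" (len 9), cursors c3@1 c1@3 c2@8, authorship 3.1....2.
After op 6 (add_cursor(0)): buffer="nenrlaont" (len 9), cursors c4@0 c3@1 c1@3 c2@8, authorship 3.1....2.
Authorship (.=original, N=cursor N): 3 . 1 . . . . 2 .
Index 7: author = 2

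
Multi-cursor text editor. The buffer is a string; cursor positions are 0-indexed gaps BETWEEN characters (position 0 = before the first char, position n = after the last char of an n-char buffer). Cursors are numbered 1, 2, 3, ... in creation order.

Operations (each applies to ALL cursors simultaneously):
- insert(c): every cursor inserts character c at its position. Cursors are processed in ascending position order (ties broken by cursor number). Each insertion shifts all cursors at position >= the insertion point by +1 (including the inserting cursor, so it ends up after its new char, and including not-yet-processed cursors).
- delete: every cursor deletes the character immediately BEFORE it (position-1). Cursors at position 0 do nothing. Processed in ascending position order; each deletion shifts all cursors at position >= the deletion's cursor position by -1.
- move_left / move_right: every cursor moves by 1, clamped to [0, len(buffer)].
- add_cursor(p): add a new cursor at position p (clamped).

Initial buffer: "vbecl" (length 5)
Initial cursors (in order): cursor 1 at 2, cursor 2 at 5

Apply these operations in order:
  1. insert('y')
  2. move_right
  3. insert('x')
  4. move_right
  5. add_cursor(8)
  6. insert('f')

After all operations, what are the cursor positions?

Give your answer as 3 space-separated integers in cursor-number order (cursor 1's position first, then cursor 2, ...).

Answer: 7 12 10

Derivation:
After op 1 (insert('y')): buffer="vbyecly" (len 7), cursors c1@3 c2@7, authorship ..1...2
After op 2 (move_right): buffer="vbyecly" (len 7), cursors c1@4 c2@7, authorship ..1...2
After op 3 (insert('x')): buffer="vbyexclyx" (len 9), cursors c1@5 c2@9, authorship ..1.1..22
After op 4 (move_right): buffer="vbyexclyx" (len 9), cursors c1@6 c2@9, authorship ..1.1..22
After op 5 (add_cursor(8)): buffer="vbyexclyx" (len 9), cursors c1@6 c3@8 c2@9, authorship ..1.1..22
After op 6 (insert('f')): buffer="vbyexcflyfxf" (len 12), cursors c1@7 c3@10 c2@12, authorship ..1.1.1.2322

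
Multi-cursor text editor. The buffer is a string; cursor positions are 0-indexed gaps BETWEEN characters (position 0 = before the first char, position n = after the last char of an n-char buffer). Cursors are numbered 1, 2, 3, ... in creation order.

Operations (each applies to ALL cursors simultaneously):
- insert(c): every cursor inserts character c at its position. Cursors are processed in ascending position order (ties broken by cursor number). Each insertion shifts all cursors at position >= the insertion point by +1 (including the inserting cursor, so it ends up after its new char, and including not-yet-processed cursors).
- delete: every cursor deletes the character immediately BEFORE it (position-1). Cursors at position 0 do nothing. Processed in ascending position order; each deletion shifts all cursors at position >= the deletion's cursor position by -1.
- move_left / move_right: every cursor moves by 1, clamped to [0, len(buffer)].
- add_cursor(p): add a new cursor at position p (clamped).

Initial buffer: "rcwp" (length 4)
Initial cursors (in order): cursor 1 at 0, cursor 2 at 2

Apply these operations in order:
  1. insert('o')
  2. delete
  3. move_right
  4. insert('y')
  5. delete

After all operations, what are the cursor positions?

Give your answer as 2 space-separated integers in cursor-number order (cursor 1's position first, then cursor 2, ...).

Answer: 1 3

Derivation:
After op 1 (insert('o')): buffer="orcowp" (len 6), cursors c1@1 c2@4, authorship 1..2..
After op 2 (delete): buffer="rcwp" (len 4), cursors c1@0 c2@2, authorship ....
After op 3 (move_right): buffer="rcwp" (len 4), cursors c1@1 c2@3, authorship ....
After op 4 (insert('y')): buffer="rycwyp" (len 6), cursors c1@2 c2@5, authorship .1..2.
After op 5 (delete): buffer="rcwp" (len 4), cursors c1@1 c2@3, authorship ....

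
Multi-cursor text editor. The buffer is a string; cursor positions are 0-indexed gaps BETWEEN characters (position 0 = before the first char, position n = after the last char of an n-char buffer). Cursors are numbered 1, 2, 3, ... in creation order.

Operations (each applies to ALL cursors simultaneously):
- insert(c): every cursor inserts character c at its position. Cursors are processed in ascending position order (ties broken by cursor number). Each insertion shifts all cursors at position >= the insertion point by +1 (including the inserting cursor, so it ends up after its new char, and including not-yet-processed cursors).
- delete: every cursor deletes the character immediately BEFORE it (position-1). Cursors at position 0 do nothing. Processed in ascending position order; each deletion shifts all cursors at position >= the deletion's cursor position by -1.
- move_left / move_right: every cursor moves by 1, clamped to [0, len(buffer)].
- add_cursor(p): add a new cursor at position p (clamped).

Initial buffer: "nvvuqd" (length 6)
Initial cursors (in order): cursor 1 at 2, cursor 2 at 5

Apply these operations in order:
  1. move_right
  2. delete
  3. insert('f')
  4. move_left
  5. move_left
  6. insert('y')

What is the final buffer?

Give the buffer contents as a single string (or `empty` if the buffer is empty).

Answer: nyvfuyqf

Derivation:
After op 1 (move_right): buffer="nvvuqd" (len 6), cursors c1@3 c2@6, authorship ......
After op 2 (delete): buffer="nvuq" (len 4), cursors c1@2 c2@4, authorship ....
After op 3 (insert('f')): buffer="nvfuqf" (len 6), cursors c1@3 c2@6, authorship ..1..2
After op 4 (move_left): buffer="nvfuqf" (len 6), cursors c1@2 c2@5, authorship ..1..2
After op 5 (move_left): buffer="nvfuqf" (len 6), cursors c1@1 c2@4, authorship ..1..2
After op 6 (insert('y')): buffer="nyvfuyqf" (len 8), cursors c1@2 c2@6, authorship .1.1.2.2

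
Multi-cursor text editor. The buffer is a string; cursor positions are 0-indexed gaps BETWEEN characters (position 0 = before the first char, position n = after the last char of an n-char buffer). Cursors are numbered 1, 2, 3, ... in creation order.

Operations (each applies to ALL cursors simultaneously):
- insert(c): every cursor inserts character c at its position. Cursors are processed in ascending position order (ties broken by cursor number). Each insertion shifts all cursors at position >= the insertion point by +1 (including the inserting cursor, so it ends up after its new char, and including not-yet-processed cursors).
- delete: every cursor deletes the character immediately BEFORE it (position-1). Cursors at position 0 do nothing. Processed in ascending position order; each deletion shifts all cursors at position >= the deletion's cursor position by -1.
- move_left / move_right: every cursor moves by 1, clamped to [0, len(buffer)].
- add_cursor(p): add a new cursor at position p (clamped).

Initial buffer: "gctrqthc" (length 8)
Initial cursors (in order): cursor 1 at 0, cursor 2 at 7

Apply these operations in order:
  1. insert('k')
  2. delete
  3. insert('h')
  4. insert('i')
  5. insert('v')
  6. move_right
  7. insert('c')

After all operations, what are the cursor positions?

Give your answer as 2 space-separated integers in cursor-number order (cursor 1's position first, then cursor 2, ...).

After op 1 (insert('k')): buffer="kgctrqthkc" (len 10), cursors c1@1 c2@9, authorship 1.......2.
After op 2 (delete): buffer="gctrqthc" (len 8), cursors c1@0 c2@7, authorship ........
After op 3 (insert('h')): buffer="hgctrqthhc" (len 10), cursors c1@1 c2@9, authorship 1.......2.
After op 4 (insert('i')): buffer="higctrqthhic" (len 12), cursors c1@2 c2@11, authorship 11.......22.
After op 5 (insert('v')): buffer="hivgctrqthhivc" (len 14), cursors c1@3 c2@13, authorship 111.......222.
After op 6 (move_right): buffer="hivgctrqthhivc" (len 14), cursors c1@4 c2@14, authorship 111.......222.
After op 7 (insert('c')): buffer="hivgcctrqthhivcc" (len 16), cursors c1@5 c2@16, authorship 111.1......222.2

Answer: 5 16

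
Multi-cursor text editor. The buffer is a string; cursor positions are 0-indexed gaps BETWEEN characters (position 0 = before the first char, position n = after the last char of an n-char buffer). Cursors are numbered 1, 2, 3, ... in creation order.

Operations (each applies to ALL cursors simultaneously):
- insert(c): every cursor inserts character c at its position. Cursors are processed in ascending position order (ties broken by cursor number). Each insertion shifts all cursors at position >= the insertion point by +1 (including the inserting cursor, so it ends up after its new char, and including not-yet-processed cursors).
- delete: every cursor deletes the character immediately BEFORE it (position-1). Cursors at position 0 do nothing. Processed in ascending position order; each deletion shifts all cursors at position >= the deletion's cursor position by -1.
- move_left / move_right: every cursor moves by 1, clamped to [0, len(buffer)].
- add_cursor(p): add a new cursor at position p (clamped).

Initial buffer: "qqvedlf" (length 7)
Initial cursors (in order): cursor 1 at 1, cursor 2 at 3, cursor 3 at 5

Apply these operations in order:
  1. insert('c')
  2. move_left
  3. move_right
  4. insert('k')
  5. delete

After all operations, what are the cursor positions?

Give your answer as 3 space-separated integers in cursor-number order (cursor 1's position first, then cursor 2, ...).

Answer: 2 5 8

Derivation:
After op 1 (insert('c')): buffer="qcqvcedclf" (len 10), cursors c1@2 c2@5 c3@8, authorship .1..2..3..
After op 2 (move_left): buffer="qcqvcedclf" (len 10), cursors c1@1 c2@4 c3@7, authorship .1..2..3..
After op 3 (move_right): buffer="qcqvcedclf" (len 10), cursors c1@2 c2@5 c3@8, authorship .1..2..3..
After op 4 (insert('k')): buffer="qckqvckedcklf" (len 13), cursors c1@3 c2@7 c3@11, authorship .11..22..33..
After op 5 (delete): buffer="qcqvcedclf" (len 10), cursors c1@2 c2@5 c3@8, authorship .1..2..3..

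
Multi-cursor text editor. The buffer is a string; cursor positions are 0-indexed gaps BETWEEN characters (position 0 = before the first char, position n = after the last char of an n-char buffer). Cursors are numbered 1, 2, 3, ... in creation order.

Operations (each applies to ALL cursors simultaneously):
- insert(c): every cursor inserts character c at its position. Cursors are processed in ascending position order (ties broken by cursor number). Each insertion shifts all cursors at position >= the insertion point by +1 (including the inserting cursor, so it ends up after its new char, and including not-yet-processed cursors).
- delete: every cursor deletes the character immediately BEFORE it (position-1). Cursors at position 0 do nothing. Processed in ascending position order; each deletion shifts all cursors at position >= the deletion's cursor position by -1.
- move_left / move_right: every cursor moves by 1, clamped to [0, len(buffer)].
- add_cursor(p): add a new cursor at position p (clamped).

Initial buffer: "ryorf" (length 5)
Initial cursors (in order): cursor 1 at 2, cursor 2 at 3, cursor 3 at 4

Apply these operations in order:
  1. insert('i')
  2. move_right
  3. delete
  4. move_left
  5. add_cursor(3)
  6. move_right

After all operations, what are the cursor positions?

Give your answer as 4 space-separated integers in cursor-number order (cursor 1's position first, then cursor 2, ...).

Answer: 3 4 5 4

Derivation:
After op 1 (insert('i')): buffer="ryioirif" (len 8), cursors c1@3 c2@5 c3@7, authorship ..1.2.3.
After op 2 (move_right): buffer="ryioirif" (len 8), cursors c1@4 c2@6 c3@8, authorship ..1.2.3.
After op 3 (delete): buffer="ryiii" (len 5), cursors c1@3 c2@4 c3@5, authorship ..123
After op 4 (move_left): buffer="ryiii" (len 5), cursors c1@2 c2@3 c3@4, authorship ..123
After op 5 (add_cursor(3)): buffer="ryiii" (len 5), cursors c1@2 c2@3 c4@3 c3@4, authorship ..123
After op 6 (move_right): buffer="ryiii" (len 5), cursors c1@3 c2@4 c4@4 c3@5, authorship ..123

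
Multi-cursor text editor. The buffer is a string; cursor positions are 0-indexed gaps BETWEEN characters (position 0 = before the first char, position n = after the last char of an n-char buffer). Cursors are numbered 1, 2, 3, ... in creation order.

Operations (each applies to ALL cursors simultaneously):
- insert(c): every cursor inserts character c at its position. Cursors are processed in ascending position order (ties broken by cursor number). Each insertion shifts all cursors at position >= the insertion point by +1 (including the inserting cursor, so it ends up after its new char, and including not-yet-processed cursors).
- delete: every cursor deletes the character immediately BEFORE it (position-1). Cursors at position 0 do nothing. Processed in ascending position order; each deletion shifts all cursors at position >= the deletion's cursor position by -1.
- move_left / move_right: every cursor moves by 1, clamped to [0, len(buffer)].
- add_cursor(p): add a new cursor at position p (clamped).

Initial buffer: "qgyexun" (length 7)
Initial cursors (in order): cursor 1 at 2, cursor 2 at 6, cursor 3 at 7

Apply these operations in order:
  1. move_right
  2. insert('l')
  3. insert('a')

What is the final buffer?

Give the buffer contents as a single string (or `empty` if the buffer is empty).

Answer: qgylaexunllaa

Derivation:
After op 1 (move_right): buffer="qgyexun" (len 7), cursors c1@3 c2@7 c3@7, authorship .......
After op 2 (insert('l')): buffer="qgylexunll" (len 10), cursors c1@4 c2@10 c3@10, authorship ...1....23
After op 3 (insert('a')): buffer="qgylaexunllaa" (len 13), cursors c1@5 c2@13 c3@13, authorship ...11....2323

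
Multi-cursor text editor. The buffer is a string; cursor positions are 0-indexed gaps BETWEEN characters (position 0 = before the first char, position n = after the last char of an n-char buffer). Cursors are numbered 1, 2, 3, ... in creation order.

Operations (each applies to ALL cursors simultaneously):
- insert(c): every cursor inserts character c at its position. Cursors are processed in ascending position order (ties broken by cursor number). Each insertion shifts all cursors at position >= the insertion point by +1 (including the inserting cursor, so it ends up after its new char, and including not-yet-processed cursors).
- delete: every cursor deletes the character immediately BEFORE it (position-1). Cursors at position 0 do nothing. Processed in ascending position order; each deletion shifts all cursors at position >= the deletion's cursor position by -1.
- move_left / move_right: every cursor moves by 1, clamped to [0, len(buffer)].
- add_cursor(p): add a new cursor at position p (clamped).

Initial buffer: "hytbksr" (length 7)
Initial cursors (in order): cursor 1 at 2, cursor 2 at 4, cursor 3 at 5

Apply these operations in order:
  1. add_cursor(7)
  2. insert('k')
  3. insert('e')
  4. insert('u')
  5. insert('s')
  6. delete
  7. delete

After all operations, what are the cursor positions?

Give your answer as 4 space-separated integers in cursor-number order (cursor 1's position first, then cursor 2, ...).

Answer: 4 8 11 15

Derivation:
After op 1 (add_cursor(7)): buffer="hytbksr" (len 7), cursors c1@2 c2@4 c3@5 c4@7, authorship .......
After op 2 (insert('k')): buffer="hyktbkkksrk" (len 11), cursors c1@3 c2@6 c3@8 c4@11, authorship ..1..2.3..4
After op 3 (insert('e')): buffer="hyketbkekkesrke" (len 15), cursors c1@4 c2@8 c3@11 c4@15, authorship ..11..22.33..44
After op 4 (insert('u')): buffer="hykeutbkeukkeusrkeu" (len 19), cursors c1@5 c2@10 c3@14 c4@19, authorship ..111..222.333..444
After op 5 (insert('s')): buffer="hykeustbkeuskkeussrkeus" (len 23), cursors c1@6 c2@12 c3@17 c4@23, authorship ..1111..2222.3333..4444
After op 6 (delete): buffer="hykeutbkeukkeusrkeu" (len 19), cursors c1@5 c2@10 c3@14 c4@19, authorship ..111..222.333..444
After op 7 (delete): buffer="hyketbkekkesrke" (len 15), cursors c1@4 c2@8 c3@11 c4@15, authorship ..11..22.33..44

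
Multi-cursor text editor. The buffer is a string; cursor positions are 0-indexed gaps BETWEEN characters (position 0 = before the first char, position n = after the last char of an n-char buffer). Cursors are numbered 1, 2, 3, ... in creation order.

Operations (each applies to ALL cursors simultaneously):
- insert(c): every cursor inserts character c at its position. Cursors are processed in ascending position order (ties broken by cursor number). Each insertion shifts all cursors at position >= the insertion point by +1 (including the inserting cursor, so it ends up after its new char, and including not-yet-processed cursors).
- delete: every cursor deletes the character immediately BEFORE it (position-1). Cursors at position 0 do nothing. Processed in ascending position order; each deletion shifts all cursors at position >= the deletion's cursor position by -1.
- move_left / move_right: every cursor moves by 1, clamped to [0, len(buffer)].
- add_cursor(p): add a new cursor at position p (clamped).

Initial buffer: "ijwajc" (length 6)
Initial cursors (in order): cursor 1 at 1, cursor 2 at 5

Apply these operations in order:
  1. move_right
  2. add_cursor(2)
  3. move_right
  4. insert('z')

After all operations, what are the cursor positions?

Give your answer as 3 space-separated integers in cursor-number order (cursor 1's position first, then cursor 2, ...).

Answer: 5 9 5

Derivation:
After op 1 (move_right): buffer="ijwajc" (len 6), cursors c1@2 c2@6, authorship ......
After op 2 (add_cursor(2)): buffer="ijwajc" (len 6), cursors c1@2 c3@2 c2@6, authorship ......
After op 3 (move_right): buffer="ijwajc" (len 6), cursors c1@3 c3@3 c2@6, authorship ......
After op 4 (insert('z')): buffer="ijwzzajcz" (len 9), cursors c1@5 c3@5 c2@9, authorship ...13...2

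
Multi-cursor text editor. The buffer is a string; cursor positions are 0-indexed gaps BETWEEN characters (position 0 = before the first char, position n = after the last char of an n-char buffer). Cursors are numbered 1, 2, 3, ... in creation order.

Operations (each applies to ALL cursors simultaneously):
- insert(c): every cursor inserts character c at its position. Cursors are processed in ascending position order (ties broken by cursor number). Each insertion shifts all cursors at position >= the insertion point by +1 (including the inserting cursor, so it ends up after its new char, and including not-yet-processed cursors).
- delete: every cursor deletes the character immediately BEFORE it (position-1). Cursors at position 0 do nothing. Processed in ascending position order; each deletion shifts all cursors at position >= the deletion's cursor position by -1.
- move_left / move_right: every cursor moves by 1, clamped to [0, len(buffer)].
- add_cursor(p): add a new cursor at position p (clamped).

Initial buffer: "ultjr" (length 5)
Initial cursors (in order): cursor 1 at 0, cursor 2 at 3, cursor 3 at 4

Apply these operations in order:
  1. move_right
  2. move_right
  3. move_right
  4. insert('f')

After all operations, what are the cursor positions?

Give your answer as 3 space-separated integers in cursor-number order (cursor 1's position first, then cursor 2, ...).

After op 1 (move_right): buffer="ultjr" (len 5), cursors c1@1 c2@4 c3@5, authorship .....
After op 2 (move_right): buffer="ultjr" (len 5), cursors c1@2 c2@5 c3@5, authorship .....
After op 3 (move_right): buffer="ultjr" (len 5), cursors c1@3 c2@5 c3@5, authorship .....
After op 4 (insert('f')): buffer="ultfjrff" (len 8), cursors c1@4 c2@8 c3@8, authorship ...1..23

Answer: 4 8 8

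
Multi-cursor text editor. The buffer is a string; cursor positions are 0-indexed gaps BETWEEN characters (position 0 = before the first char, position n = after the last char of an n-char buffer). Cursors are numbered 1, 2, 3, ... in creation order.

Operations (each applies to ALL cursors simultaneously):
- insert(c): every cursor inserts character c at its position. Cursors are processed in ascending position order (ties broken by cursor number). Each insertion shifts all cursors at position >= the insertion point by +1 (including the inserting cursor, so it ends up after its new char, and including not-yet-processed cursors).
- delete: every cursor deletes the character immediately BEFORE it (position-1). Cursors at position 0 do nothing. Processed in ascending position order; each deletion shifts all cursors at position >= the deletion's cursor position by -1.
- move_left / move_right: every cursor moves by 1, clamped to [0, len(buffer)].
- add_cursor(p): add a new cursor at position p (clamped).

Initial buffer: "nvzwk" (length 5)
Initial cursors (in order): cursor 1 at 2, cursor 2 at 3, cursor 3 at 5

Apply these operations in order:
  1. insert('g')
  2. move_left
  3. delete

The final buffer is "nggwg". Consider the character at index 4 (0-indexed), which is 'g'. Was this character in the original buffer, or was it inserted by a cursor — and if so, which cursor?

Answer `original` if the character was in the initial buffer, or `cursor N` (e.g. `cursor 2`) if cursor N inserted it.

After op 1 (insert('g')): buffer="nvgzgwkg" (len 8), cursors c1@3 c2@5 c3@8, authorship ..1.2..3
After op 2 (move_left): buffer="nvgzgwkg" (len 8), cursors c1@2 c2@4 c3@7, authorship ..1.2..3
After op 3 (delete): buffer="nggwg" (len 5), cursors c1@1 c2@2 c3@4, authorship .12.3
Authorship (.=original, N=cursor N): . 1 2 . 3
Index 4: author = 3

Answer: cursor 3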